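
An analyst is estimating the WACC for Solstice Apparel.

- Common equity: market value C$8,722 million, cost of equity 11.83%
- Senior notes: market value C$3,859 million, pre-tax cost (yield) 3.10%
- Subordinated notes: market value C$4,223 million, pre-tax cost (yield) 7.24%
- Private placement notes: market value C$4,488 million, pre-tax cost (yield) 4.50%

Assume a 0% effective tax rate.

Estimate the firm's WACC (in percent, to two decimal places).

Total capital V = 8722 + 3859 + 4223 + 4488 = 21292.
Equity: weight = 8722/21292 = 0.4096; cost = 11.83%.
Senior notes: weight = 3859/21292 = 0.1812; after-tax cost = 3.1% × (1 − 0%) = 3.1000%.
Subordinated notes: weight = 4223/21292 = 0.1983; after-tax cost = 7.24% × (1 − 0%) = 7.2400%.
Private placement notes: weight = 4488/21292 = 0.2108; after-tax cost = 4.5% × (1 − 0%) = 4.5000%.
WACC = 0.4096 × 11.8300% + 0.1812 × 3.1000% + 0.1983 × 7.2400% + 0.2108 × 4.5000% = 7.7923%.

7.79%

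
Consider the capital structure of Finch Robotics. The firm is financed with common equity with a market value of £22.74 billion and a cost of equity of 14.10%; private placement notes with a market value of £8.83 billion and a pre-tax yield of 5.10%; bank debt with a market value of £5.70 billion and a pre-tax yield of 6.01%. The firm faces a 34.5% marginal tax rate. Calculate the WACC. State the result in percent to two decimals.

10.00%

Total capital V = 22.74 + 8.83 + 5.7 = 37.27.
Equity: weight = 22.74/37.27 = 0.6101; cost = 14.1%.
Private placement notes: weight = 8.83/37.27 = 0.2369; after-tax cost = 5.1% × (1 − 34.5%) = 3.3405%.
Bank debt: weight = 5.7/37.27 = 0.1529; after-tax cost = 6.01% × (1 − 34.5%) = 3.9365%.
WACC = 0.6101 × 14.1000% + 0.2369 × 3.3405% + 0.1529 × 3.9365% = 9.9965%.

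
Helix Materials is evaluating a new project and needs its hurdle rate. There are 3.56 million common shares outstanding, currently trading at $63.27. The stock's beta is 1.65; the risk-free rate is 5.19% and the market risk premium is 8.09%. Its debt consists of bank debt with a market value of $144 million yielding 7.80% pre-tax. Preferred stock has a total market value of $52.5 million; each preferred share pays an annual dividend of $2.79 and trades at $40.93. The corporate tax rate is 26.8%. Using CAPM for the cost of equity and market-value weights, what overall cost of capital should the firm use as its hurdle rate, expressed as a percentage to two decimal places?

12.70%

Cost of equity via CAPM: Re = 5.19% + 1.65 × 8.09% = 18.5385%.
Cost of preferred: Rp = 2.79 / 40.93 = 6.8165%.
Market value of equity E = 63.27 × 3.56m = 225.2412m.
Total capital V = 225.2412 + 52.5 + 144 = 421.7412.
Equity: weight = 225.2412/421.7412 = 0.5341; cost = 18.5385%.
Preferred: weight = 52.5/421.7412 = 0.1245; cost = 6.8165%.
Bank debt: weight = 144/421.7412 = 0.3414; after-tax cost = 7.8% × (1 − 26.8%) = 5.7096%.
WACC = 0.5341 × 18.5385% + 0.1245 × 6.8165% + 0.3414 × 5.7096% = 12.6990%.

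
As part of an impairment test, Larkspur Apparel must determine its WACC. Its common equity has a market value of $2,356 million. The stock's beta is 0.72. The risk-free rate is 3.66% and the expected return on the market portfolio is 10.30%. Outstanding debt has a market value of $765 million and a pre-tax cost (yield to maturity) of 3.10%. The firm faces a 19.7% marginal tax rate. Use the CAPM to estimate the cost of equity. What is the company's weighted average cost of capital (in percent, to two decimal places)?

Market risk premium = 10.3% − 3.66% = 6.64%.
Cost of equity via CAPM: Re = 3.66% + 0.72 × 6.64% = 8.4408%.
Total capital V = 2356 + 765 = 3121.
Equity: weight = 2356/3121 = 0.7549; cost = 8.4408%.
Debt: weight = 765/3121 = 0.2451; after-tax cost = 3.1% × (1 − 19.7%) = 2.4893%.
WACC = 0.7549 × 8.4408% + 0.2451 × 2.4893% = 6.9820%.

6.98%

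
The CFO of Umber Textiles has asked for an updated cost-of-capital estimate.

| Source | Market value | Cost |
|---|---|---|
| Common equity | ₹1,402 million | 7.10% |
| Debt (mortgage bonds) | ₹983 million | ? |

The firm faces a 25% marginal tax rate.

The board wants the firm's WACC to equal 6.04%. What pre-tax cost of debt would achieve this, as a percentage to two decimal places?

6.04%

Total capital V = 1402 + 983 = 2385.
Equity weight = 1402/2385 = 0.5878.
Mortgage bonds weight = 983/2385 = 0.4122.
Equity contribution = 0.5878 × 7.1% = 4.1737%.
Remaining for debt = 6.04% − 4.1737% = 1.8663%.
Rd × (1 − 25%) × 0.4122 = 1.8663%  ⇒  Rd = 6.0376%.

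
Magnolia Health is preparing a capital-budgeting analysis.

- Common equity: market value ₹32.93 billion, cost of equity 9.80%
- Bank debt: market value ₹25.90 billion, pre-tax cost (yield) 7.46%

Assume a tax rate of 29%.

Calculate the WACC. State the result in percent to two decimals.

7.82%

Total capital V = 32.93 + 25.9 = 58.83.
Equity: weight = 32.93/58.83 = 0.5597; cost = 9.8%.
Bank debt: weight = 25.9/58.83 = 0.4403; after-tax cost = 7.46% × (1 − 29%) = 5.2966%.
WACC = 0.5597 × 9.8000% + 0.4403 × 5.2966% = 7.8174%.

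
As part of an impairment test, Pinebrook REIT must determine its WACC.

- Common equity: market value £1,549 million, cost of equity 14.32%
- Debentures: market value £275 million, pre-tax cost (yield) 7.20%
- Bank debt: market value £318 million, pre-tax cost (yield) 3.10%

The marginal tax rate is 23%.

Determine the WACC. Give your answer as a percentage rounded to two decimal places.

11.42%

Total capital V = 1549 + 275 + 318 = 2142.
Equity: weight = 1549/2142 = 0.7232; cost = 14.32%.
Debentures: weight = 275/2142 = 0.1284; after-tax cost = 7.2% × (1 − 23%) = 5.5440%.
Bank debt: weight = 318/2142 = 0.1485; after-tax cost = 3.1% × (1 − 23%) = 2.3870%.
WACC = 0.7232 × 14.3200% + 0.1284 × 5.5440% + 0.1485 × 2.3870% = 11.4217%.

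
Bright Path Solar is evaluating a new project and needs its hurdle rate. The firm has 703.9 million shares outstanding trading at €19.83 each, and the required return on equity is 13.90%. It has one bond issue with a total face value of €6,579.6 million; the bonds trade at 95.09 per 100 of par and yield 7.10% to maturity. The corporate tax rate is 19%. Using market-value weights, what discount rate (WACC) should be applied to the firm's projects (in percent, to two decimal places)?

11.38%

Market value of equity E = 19.83 × 703.9m = 13958.337m. Market value of debt D = 6579.6m × 95.09/100 = 6256.54164m.
Total capital V = 13958.337 + 6256.54164 = 20214.87864.
Equity: weight = 13958.337/20214.87864 = 0.6905; cost = 13.9%.
Bonds outstanding: weight = 6256.54164/20214.87864 = 0.3095; after-tax cost = 7.1% × (1 − 19%) = 5.7510%.
WACC = 0.6905 × 13.9000% + 0.3095 × 5.7510% = 11.3779%.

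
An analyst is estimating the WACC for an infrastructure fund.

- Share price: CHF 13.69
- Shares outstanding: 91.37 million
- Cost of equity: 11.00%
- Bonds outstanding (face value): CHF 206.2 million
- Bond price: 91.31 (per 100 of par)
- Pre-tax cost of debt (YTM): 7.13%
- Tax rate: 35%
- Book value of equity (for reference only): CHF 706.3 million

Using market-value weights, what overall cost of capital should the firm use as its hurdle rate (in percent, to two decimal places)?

Market value of equity E = 13.69 × 91.37m = 1250.8553m. Market value of debt D = 206.2m × 91.31/100 = 188.28122m.
Total capital V = 1250.8553 + 188.28122 = 1439.13652.
Equity: weight = 1250.8553/1439.13652 = 0.8692; cost = 11%.
Bonds outstanding: weight = 188.28122/1439.13652 = 0.1308; after-tax cost = 7.13% × (1 − 35%) = 4.6345%.
WACC = 0.8692 × 11.0000% + 0.1308 × 4.6345% = 10.1672%.

10.17%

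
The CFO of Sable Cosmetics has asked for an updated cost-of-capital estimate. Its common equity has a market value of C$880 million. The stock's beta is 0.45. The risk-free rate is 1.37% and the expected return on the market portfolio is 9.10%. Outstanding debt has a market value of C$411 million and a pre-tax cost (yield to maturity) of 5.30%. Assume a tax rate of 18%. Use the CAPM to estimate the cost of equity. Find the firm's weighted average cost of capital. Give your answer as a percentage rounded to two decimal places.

Market risk premium = 9.1% − 1.37% = 7.73%.
Cost of equity via CAPM: Re = 1.37% + 0.45 × 7.73% = 4.8485%.
Total capital V = 880 + 411 = 1291.
Equity: weight = 880/1291 = 0.6816; cost = 4.8485%.
Debt: weight = 411/1291 = 0.3184; after-tax cost = 5.3% × (1 − 18%) = 4.3460%.
WACC = 0.6816 × 4.8485% + 0.3184 × 4.3460% = 4.6885%.

4.69%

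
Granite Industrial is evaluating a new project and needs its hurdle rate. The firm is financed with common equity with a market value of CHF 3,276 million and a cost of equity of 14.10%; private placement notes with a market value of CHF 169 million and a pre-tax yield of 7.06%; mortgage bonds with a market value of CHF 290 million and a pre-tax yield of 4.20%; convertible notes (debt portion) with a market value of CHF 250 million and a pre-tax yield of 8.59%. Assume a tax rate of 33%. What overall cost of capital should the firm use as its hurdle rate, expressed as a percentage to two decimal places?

Total capital V = 3276 + 169 + 290 + 250 = 3985.
Equity: weight = 3276/3985 = 0.8221; cost = 14.1%.
Private placement notes: weight = 169/3985 = 0.0424; after-tax cost = 7.06% × (1 − 33%) = 4.7302%.
Mortgage bonds: weight = 290/3985 = 0.0728; after-tax cost = 4.2% × (1 − 33%) = 2.8140%.
Convertible notes (debt portion): weight = 250/3985 = 0.0627; after-tax cost = 8.59% × (1 − 33%) = 5.7553%.
WACC = 0.8221 × 14.1000% + 0.0424 × 4.7302% + 0.0728 × 2.8140% + 0.0627 × 5.7553% = 12.3578%.

12.36%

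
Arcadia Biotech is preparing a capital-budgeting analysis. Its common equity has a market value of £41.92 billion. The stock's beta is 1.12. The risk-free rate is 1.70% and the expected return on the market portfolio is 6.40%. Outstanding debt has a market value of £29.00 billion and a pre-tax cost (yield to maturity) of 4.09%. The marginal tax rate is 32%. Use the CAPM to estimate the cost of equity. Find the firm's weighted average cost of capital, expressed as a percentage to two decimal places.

5.25%

Market risk premium = 6.4% − 1.7% = 4.7%.
Cost of equity via CAPM: Re = 1.7% + 1.12 × 4.7% = 6.9640%.
Total capital V = 41.92 + 29 = 70.92.
Equity: weight = 41.92/70.92 = 0.5911; cost = 6.964%.
Debt: weight = 29/70.92 = 0.4089; after-tax cost = 4.09% × (1 − 32%) = 2.7812%.
WACC = 0.5911 × 6.9640% + 0.4089 × 2.7812% = 5.2536%.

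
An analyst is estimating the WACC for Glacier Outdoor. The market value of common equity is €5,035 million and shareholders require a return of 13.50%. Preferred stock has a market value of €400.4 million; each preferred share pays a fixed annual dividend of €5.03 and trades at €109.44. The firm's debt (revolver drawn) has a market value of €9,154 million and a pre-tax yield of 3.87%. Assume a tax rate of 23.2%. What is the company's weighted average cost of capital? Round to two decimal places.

6.65%

Cost of preferred: Rp = 5.03 / 109.44 = 4.5961%.
Total capital V = 5035 + 400.4 + 9154 = 14589.4.
Equity: weight = 5035/14589.4 = 0.3451; cost = 13.5%.
Preferred: weight = 400.4/14589.4 = 0.0274; cost = 4.5961%.
Revolver drawn: weight = 9154/14589.4 = 0.6274; after-tax cost = 3.87% × (1 − 23.2%) = 2.9722%.
WACC = 0.3451 × 13.5000% + 0.0274 × 4.5961% + 0.6274 × 2.9722% = 6.6500%.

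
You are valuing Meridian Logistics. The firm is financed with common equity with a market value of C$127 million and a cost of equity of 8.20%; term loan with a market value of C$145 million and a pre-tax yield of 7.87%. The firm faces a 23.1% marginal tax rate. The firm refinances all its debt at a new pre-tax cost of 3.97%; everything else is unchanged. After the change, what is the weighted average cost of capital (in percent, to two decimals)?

After the change:
Total capital V = 127 + 145 = 272.
Equity: weight = 127/272 = 0.4669; cost = 8.2%.
Term loan: weight = 145/272 = 0.5331; after-tax cost = 3.97% × (1 − 23.1%) = 3.0529%.
WACC = 0.4669 × 8.2000% + 0.5331 × 3.0529% = 5.4562%.

5.46%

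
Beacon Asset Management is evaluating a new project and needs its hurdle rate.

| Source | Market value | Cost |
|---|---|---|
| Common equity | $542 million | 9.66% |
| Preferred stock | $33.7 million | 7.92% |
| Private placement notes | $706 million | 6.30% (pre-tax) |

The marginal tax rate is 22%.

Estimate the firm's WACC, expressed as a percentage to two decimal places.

Total capital V = 542 + 33.7 + 706 = 1281.7.
Equity: weight = 542/1281.7 = 0.4229; cost = 9.66%.
Preferred: weight = 33.7/1281.7 = 0.0263; cost = 7.92%.
Private placement notes: weight = 706/1281.7 = 0.5508; after-tax cost = 6.3% × (1 − 22%) = 4.9140%.
WACC = 0.4229 × 9.6600% + 0.0263 × 7.9200% + 0.5508 × 4.9140% = 7.0000%.

7.00%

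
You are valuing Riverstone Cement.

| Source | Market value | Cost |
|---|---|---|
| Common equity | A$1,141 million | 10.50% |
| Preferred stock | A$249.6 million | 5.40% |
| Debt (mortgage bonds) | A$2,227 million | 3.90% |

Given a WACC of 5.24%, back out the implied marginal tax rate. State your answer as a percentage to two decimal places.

Total capital V = 1141 + 249.6 + 2227 = 3617.6.
Equity weight = 1141/3617.6 = 0.3154.
Preferred weight = 249.6/3617.6 = 0.0690.
Mortgage bonds weight = 2227/3617.6 = 0.6156.
Equity contribution = 0.3154 × 10.5% = 3.3117%.
Preferred contribution = 0.0690 × 5.4% = 0.3726%.
Debt contribution must be 5.24% − 3.6843% = 1.5557%.
0.6156 × 3.9% × (1 − T) = 1.5557%  ⇒  (1 − T) = 0.6480.
T = 35.2022%.

35.20%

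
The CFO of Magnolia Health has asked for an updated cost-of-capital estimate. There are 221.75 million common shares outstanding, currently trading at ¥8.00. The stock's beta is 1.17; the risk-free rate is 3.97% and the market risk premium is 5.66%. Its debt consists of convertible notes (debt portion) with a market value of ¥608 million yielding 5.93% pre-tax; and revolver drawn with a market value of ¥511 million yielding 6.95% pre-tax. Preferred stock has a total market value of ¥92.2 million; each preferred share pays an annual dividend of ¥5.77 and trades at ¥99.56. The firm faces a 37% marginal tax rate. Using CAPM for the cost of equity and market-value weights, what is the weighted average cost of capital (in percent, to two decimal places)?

Cost of equity via CAPM: Re = 3.97% + 1.17 × 5.66% = 10.5922%.
Cost of preferred: Rp = 5.77 / 99.56 = 5.7955%.
Market value of equity E = 8.0 × 221.75m = 1774m.
Total capital V = 1774 + 92.2 + 608 + 511 = 2985.2.
Equity: weight = 1774/2985.2 = 0.5943; cost = 10.5922%.
Preferred: weight = 92.2/2985.2 = 0.0309; cost = 5.7955%.
Convertible notes (debt portion): weight = 608/2985.2 = 0.2037; after-tax cost = 5.93% × (1 − 37%) = 3.7359%.
Revolver drawn: weight = 511/2985.2 = 0.1712; after-tax cost = 6.95% × (1 − 37%) = 4.3785%.
WACC = 0.5943 × 10.5922% + 0.0309 × 5.7955% + 0.2037 × 3.7359% + 0.1712 × 4.3785% = 7.9840%.

7.98%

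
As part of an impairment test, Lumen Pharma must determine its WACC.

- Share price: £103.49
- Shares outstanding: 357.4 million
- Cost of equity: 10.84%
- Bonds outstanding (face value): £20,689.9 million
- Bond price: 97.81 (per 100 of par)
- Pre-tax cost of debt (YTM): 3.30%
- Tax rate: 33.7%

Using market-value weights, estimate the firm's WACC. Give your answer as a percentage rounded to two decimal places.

7.78%

Market value of equity E = 103.49 × 357.4m = 36987.326m. Market value of debt D = 20689.9m × 97.81/100 = 20236.79119m.
Total capital V = 36987.326 + 20236.79119 = 57224.11719.
Equity: weight = 36987.326/57224.11719 = 0.6464; cost = 10.84%.
Bonds outstanding: weight = 20236.79119/57224.11719 = 0.3536; after-tax cost = 3.3% × (1 − 33.7%) = 2.1879%.
WACC = 0.6464 × 10.8400% + 0.3536 × 2.1879% = 7.7803%.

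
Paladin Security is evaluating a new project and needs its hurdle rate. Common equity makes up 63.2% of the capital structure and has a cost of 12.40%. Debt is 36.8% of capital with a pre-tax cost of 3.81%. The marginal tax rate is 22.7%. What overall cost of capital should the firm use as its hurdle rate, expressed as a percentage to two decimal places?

8.92%

After-tax cost of debt = 3.81% × (1 − 22.7%) = 2.9451%.
WACC = 0.632 × 12.4000% + 0.368 × 2.9451% = 8.9206%.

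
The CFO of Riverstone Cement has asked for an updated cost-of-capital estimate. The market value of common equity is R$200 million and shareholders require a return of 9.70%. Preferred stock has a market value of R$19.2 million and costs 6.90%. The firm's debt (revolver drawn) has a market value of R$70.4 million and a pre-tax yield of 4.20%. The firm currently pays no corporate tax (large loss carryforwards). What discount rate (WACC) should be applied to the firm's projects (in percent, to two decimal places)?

8.18%

Total capital V = 200 + 19.2 + 70.4 = 289.6.
Equity: weight = 200/289.6 = 0.6906; cost = 9.7%.
Preferred: weight = 19.2/289.6 = 0.0663; cost = 6.9%.
Revolver drawn: weight = 70.4/289.6 = 0.2431; after-tax cost = 4.2% × (1 − 0%) = 4.2000%.
WACC = 0.6906 × 9.7000% + 0.0663 × 6.9000% + 0.2431 × 4.2000% = 8.1773%.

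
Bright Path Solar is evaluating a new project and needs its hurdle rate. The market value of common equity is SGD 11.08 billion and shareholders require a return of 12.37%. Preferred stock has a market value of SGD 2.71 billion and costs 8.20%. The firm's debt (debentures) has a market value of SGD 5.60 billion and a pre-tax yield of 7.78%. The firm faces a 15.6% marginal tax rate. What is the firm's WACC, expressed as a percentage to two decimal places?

Total capital V = 11.08 + 2.71 + 5.6 = 19.39.
Equity: weight = 11.08/19.39 = 0.5714; cost = 12.37%.
Preferred: weight = 2.71/19.39 = 0.1398; cost = 8.2%.
Debentures: weight = 5.6/19.39 = 0.2888; after-tax cost = 7.78% × (1 − 15.6%) = 6.5663%.
WACC = 0.5714 × 12.3700% + 0.1398 × 8.2000% + 0.2888 × 6.5663% = 10.1110%.

10.11%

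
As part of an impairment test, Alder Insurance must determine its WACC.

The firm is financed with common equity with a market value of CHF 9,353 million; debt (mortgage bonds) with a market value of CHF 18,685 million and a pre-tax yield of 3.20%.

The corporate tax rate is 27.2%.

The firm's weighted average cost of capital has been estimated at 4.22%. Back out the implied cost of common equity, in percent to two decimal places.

Total capital V = 9353 + 18685 = 28038.
Equity weight = 9353/28038 = 0.3336.
Mortgage bonds weight = 18685/28038 = 0.6664.
Debt contribution = 0.6664 × 3.2% × (1 − 27.2%) = 1.5525%.
Required equity contribution = 4.22% − 1.5525% = 2.6675%.
Re = 2.6675% / 0.3336 = 7.9966%.

8.00%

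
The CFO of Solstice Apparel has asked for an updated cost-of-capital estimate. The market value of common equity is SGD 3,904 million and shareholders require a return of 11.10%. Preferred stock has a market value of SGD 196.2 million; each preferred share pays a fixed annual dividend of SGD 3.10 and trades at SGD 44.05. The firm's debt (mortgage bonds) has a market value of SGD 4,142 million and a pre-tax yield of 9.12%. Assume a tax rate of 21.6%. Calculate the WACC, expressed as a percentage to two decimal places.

9.02%

Cost of preferred: Rp = 3.1 / 44.05 = 7.0375%.
Total capital V = 3904 + 196.2 + 4142 = 8242.2.
Equity: weight = 3904/8242.2 = 0.4737; cost = 11.1%.
Preferred: weight = 196.2/8242.2 = 0.0238; cost = 7.0375%.
Mortgage bonds: weight = 4142/8242.2 = 0.5025; after-tax cost = 9.12% × (1 − 21.6%) = 7.1501%.
WACC = 0.4737 × 11.1000% + 0.0238 × 7.0375% + 0.5025 × 7.1501% = 9.0183%.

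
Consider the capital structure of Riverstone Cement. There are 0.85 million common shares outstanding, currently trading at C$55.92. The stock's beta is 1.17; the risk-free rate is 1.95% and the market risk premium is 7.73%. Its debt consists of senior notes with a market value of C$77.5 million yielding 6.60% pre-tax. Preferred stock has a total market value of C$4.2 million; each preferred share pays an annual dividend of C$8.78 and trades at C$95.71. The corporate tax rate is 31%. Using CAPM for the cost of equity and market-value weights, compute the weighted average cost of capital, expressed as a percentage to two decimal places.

7.07%

Cost of equity via CAPM: Re = 1.95% + 1.17 × 7.73% = 10.9941%.
Cost of preferred: Rp = 8.78 / 95.71 = 9.1735%.
Market value of equity E = 55.92 × 0.85m = 47.532m.
Total capital V = 47.532 + 4.2 + 77.5 = 129.232.
Equity: weight = 47.532/129.232 = 0.3678; cost = 10.9941%.
Preferred: weight = 4.2/129.232 = 0.0325; cost = 9.1735%.
Senior notes: weight = 77.5/129.232 = 0.5997; after-tax cost = 6.6% × (1 − 31%) = 4.5540%.
WACC = 0.3678 × 10.9941% + 0.0325 × 9.1735% + 0.5997 × 4.5540% = 7.0728%.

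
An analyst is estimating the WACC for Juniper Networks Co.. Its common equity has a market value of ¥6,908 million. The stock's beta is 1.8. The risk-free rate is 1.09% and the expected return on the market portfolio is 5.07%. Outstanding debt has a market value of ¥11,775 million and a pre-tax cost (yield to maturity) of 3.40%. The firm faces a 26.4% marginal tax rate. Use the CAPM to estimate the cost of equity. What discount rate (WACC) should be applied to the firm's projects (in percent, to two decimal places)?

4.63%

Market risk premium = 5.07% − 1.09% = 3.98%.
Cost of equity via CAPM: Re = 1.09% + 1.8 × 3.98% = 8.2540%.
Total capital V = 6908 + 11775 = 18683.
Equity: weight = 6908/18683 = 0.3697; cost = 8.254%.
Debt: weight = 11775/18683 = 0.6303; after-tax cost = 3.4% × (1 − 26.4%) = 2.5024%.
WACC = 0.3697 × 8.2540% + 0.6303 × 2.5024% = 4.6290%.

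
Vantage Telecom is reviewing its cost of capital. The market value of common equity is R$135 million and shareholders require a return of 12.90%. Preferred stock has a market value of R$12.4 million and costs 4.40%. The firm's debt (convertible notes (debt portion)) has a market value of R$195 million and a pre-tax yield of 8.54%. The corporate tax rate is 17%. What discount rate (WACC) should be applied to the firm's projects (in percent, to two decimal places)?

Total capital V = 135 + 12.4 + 195 = 342.4.
Equity: weight = 135/342.4 = 0.3943; cost = 12.9%.
Preferred: weight = 12.4/342.4 = 0.0362; cost = 4.4%.
Convertible notes (debt portion): weight = 195/342.4 = 0.5695; after-tax cost = 8.54% × (1 − 17%) = 7.0882%.
WACC = 0.3943 × 12.9000% + 0.0362 × 4.4000% + 0.5695 × 7.0882% = 9.2823%.

9.28%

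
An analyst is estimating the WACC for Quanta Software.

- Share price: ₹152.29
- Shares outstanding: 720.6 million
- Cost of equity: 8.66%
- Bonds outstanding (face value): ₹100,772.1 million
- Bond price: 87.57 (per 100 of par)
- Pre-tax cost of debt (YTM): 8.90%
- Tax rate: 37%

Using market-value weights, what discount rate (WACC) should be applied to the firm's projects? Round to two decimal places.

Market value of equity E = 152.29 × 720.6m = 109740.174m. Market value of debt D = 100772.1m × 87.57/100 = 88246.12797m.
Total capital V = 109740.174 + 88246.12797 = 197986.30197.
Equity: weight = 109740.174/197986.30197 = 0.5543; cost = 8.66%.
Bonds outstanding: weight = 88246.12797/197986.30197 = 0.4457; after-tax cost = 8.9% × (1 − 37%) = 5.6070%.
WACC = 0.5543 × 8.6600% + 0.4457 × 5.6070% = 7.2992%.

7.30%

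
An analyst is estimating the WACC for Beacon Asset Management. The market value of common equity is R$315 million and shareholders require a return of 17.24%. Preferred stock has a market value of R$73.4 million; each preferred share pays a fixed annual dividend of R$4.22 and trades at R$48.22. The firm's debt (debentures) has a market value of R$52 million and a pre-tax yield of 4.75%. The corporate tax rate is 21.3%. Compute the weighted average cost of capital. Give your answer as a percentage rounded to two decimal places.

Cost of preferred: Rp = 4.22 / 48.22 = 8.7516%.
Total capital V = 315 + 73.4 + 52 = 440.4.
Equity: weight = 315/440.4 = 0.7153; cost = 17.24%.
Preferred: weight = 73.4/440.4 = 0.1667; cost = 8.7516%.
Debentures: weight = 52/440.4 = 0.1181; after-tax cost = 4.75% × (1 − 21.3%) = 3.7383%.
WACC = 0.7153 × 17.2400% + 0.1667 × 8.7516% + 0.1181 × 3.7383% = 14.2311%.

14.23%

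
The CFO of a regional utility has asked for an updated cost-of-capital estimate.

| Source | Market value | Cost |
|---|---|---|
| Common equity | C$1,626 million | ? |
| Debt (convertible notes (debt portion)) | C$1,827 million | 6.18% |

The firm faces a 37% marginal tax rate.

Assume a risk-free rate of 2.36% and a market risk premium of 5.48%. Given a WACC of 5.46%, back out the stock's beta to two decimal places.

Total capital V = 1626 + 1827 = 3453.
Equity weight = 1626/3453 = 0.4709.
Convertible notes (debt portion) weight = 1827/3453 = 0.5291.
Debt contribution = 0.5291 × 6.18% × (1 − 37%) = 2.0600%.
Required equity contribution = 5.46% − 2.0600% = 3.4000%  ⇒  Re = 7.2203%.
CAPM: 7.2203% = 2.36% + β × 5.48%  ⇒  β = 0.8869.

0.89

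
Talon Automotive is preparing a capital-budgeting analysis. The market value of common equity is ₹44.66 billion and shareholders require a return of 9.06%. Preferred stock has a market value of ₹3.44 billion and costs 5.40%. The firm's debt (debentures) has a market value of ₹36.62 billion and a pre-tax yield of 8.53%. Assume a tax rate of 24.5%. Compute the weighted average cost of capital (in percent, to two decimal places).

7.78%

Total capital V = 44.66 + 3.44 + 36.62 = 84.72.
Equity: weight = 44.66/84.72 = 0.5271; cost = 9.06%.
Preferred: weight = 3.44/84.72 = 0.0406; cost = 5.4%.
Debentures: weight = 36.62/84.72 = 0.4322; after-tax cost = 8.53% × (1 − 24.5%) = 6.4401%.
WACC = 0.5271 × 9.0600% + 0.0406 × 5.4000% + 0.4322 × 6.4401% = 7.7790%.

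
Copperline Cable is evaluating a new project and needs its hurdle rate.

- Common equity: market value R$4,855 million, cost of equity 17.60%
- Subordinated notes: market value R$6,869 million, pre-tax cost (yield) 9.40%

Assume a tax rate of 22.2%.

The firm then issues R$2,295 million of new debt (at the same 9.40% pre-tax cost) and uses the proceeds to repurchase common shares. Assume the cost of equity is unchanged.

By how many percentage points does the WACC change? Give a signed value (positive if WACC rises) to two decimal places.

Current WACC:
Total capital V = 4855 + 6869 = 11724.
Equity: weight = 4855/11724 = 0.4141; cost = 17.6%.
Subordinated notes: weight = 6869/11724 = 0.5859; after-tax cost = 9.4% × (1 − 22.2%) = 7.3132%.
WACC = 0.4141 × 17.6000% + 0.5859 × 7.3132% = 11.5730%.
After the change:
Total capital V = 2560 + 9164 = 11724.
Equity: weight = 2560/11724 = 0.2184; cost = 17.6%.
Subordinated notes: weight = 9164/11724 = 0.7816; after-tax cost = 9.4% × (1 − 22.2%) = 7.3132%.
WACC = 0.2184 × 17.6000% + 0.7816 × 7.3132% = 9.5594%.
Change in WACC = 9.5594% − 11.5730% = -2.0137 pp.

-2.01 pp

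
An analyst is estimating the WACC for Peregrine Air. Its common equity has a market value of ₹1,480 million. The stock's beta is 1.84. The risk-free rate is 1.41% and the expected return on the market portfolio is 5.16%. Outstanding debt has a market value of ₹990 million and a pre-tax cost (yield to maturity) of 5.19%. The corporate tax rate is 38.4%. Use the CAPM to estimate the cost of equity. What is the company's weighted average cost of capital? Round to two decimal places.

Market risk premium = 5.16% − 1.41% = 3.75%.
Cost of equity via CAPM: Re = 1.41% + 1.84 × 3.75% = 8.3100%.
Total capital V = 1480 + 990 = 2470.
Equity: weight = 1480/2470 = 0.5992; cost = 8.31%.
Debt: weight = 990/2470 = 0.4008; after-tax cost = 5.19% × (1 − 38.4%) = 3.1970%.
WACC = 0.5992 × 8.3100% + 0.4008 × 3.1970% = 6.2607%.

6.26%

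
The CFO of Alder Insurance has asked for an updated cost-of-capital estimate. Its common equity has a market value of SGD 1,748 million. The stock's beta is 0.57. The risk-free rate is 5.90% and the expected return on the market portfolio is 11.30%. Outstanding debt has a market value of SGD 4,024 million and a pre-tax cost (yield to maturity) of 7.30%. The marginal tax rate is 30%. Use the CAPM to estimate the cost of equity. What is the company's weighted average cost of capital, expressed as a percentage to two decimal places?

Market risk premium = 11.3% − 5.9% = 5.4%.
Cost of equity via CAPM: Re = 5.9% + 0.57 × 5.4% = 8.9780%.
Total capital V = 1748 + 4024 = 5772.
Equity: weight = 1748/5772 = 0.3028; cost = 8.978%.
Debt: weight = 4024/5772 = 0.6972; after-tax cost = 7.3% × (1 − 30%) = 5.1100%.
WACC = 0.3028 × 8.9780% + 0.6972 × 5.1100% = 6.2814%.

6.28%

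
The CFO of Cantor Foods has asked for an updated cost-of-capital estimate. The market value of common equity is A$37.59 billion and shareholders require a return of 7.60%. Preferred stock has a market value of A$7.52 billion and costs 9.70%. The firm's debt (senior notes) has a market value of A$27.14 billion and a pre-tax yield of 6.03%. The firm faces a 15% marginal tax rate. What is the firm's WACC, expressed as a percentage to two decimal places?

6.89%

Total capital V = 37.59 + 7.52 + 27.14 = 72.25.
Equity: weight = 37.59/72.25 = 0.5203; cost = 7.6%.
Preferred: weight = 7.52/72.25 = 0.1041; cost = 9.7%.
Senior notes: weight = 27.14/72.25 = 0.3756; after-tax cost = 6.03% × (1 − 15%) = 5.1255%.
WACC = 0.5203 × 7.6000% + 0.1041 × 9.7000% + 0.3756 × 5.1255% = 6.8891%.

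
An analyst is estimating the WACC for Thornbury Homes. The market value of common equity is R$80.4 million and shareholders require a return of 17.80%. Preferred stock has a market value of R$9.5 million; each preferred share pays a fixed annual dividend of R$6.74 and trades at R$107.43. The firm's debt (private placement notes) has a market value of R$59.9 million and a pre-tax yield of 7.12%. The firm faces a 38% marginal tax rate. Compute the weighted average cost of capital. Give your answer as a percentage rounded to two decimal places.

Cost of preferred: Rp = 6.74 / 107.43 = 6.2739%.
Total capital V = 80.4 + 9.5 + 59.9 = 149.8.
Equity: weight = 80.4/149.8 = 0.5367; cost = 17.8%.
Preferred: weight = 9.5/149.8 = 0.0634; cost = 6.2739%.
Private placement notes: weight = 59.9/149.8 = 0.3999; after-tax cost = 7.12% × (1 − 38%) = 4.4144%.
WACC = 0.5367 × 17.8000% + 0.0634 × 6.2739% + 0.3999 × 4.4144% = 11.7166%.

11.72%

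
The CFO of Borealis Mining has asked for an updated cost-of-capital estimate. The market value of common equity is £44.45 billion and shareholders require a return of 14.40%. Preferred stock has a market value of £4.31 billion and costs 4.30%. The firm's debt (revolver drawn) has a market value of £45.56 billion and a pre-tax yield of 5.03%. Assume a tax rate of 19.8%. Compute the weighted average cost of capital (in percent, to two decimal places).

8.93%

Total capital V = 44.45 + 4.31 + 45.56 = 94.32.
Equity: weight = 44.45/94.32 = 0.4713; cost = 14.4%.
Preferred: weight = 4.31/94.32 = 0.0457; cost = 4.3%.
Revolver drawn: weight = 45.56/94.32 = 0.4830; after-tax cost = 5.03% × (1 − 19.8%) = 4.0341%.
WACC = 0.4713 × 14.4000% + 0.0457 × 4.3000% + 0.4830 × 4.0341% = 8.9313%.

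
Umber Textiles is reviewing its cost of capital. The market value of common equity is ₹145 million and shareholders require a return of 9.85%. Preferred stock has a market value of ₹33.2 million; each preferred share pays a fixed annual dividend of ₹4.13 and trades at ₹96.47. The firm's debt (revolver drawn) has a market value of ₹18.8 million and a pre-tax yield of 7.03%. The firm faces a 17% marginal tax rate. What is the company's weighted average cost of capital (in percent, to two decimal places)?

8.53%

Cost of preferred: Rp = 4.13 / 96.47 = 4.2811%.
Total capital V = 145 + 33.2 + 18.8 = 197.
Equity: weight = 145/197 = 0.7360; cost = 9.85%.
Preferred: weight = 33.2/197 = 0.1685; cost = 4.2811%.
Revolver drawn: weight = 18.8/197 = 0.0954; after-tax cost = 7.03% × (1 − 17%) = 5.8349%.
WACC = 0.7360 × 9.8500% + 0.1685 × 4.2811% + 0.0954 × 5.8349% = 8.5283%.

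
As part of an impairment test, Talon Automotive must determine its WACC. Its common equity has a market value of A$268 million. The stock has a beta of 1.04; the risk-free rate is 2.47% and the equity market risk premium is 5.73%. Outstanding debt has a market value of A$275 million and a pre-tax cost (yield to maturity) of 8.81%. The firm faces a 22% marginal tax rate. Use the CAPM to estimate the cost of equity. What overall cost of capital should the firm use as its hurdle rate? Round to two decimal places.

Cost of equity via CAPM: Re = 2.47% + 1.04 × 5.73% = 8.4292%.
Total capital V = 268 + 275 = 543.
Equity: weight = 268/543 = 0.4936; cost = 8.4292%.
Debt: weight = 275/543 = 0.5064; after-tax cost = 8.81% × (1 − 22%) = 6.8718%.
WACC = 0.4936 × 8.4292% + 0.5064 × 6.8718% = 7.6405%.

7.64%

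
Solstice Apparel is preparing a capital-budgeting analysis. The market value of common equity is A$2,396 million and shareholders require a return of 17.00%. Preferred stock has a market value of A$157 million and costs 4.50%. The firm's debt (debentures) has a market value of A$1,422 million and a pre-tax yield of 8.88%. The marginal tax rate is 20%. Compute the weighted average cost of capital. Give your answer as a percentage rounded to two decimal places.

12.97%

Total capital V = 2396 + 157 + 1422 = 3975.
Equity: weight = 2396/3975 = 0.6028; cost = 17%.
Preferred: weight = 157/3975 = 0.0395; cost = 4.5%.
Debentures: weight = 1422/3975 = 0.3577; after-tax cost = 8.88% × (1 − 20%) = 7.1040%.
WACC = 0.6028 × 17.0000% + 0.0395 × 4.5000% + 0.3577 × 7.1040% = 12.9661%.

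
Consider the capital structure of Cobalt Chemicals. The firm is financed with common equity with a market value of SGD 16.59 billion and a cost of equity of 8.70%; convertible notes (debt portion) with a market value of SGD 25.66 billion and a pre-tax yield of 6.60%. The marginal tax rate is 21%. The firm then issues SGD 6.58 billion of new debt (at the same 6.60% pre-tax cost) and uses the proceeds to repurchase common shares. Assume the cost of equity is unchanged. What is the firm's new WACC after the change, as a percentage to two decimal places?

6.04%

After the change:
Total capital V = 10.01 + 32.24 = 42.25.
Equity: weight = 10.01/42.25 = 0.2369; cost = 8.7%.
Convertible notes (debt portion): weight = 32.24/42.25 = 0.7631; after-tax cost = 6.6% × (1 − 21%) = 5.2140%.
WACC = 0.2369 × 8.7000% + 0.7631 × 5.2140% = 6.0399%.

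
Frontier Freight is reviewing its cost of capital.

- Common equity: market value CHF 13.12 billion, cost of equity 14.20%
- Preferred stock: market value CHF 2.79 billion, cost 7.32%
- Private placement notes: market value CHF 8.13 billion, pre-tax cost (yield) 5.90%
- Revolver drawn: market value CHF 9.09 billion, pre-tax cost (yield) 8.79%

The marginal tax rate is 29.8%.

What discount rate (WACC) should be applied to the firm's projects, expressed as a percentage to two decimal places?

Total capital V = 13.12 + 2.79 + 8.13 + 9.09 = 33.13.
Equity: weight = 13.12/33.13 = 0.3960; cost = 14.2%.
Preferred: weight = 2.79/33.13 = 0.0842; cost = 7.32%.
Private placement notes: weight = 8.13/33.13 = 0.2454; after-tax cost = 5.9% × (1 − 29.8%) = 4.1418%.
Revolver drawn: weight = 9.09/33.13 = 0.2744; after-tax cost = 8.79% × (1 − 29.8%) = 6.1706%.
WACC = 0.3960 × 14.2000% + 0.0842 × 7.3200% + 0.2454 × 4.1418% + 0.2744 × 6.1706% = 8.9493%.

8.95%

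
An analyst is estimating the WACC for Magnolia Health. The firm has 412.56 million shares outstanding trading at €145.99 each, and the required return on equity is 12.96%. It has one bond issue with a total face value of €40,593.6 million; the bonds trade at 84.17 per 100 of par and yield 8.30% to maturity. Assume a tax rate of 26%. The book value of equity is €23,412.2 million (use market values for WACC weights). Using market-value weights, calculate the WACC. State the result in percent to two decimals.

Market value of equity E = 145.99 × 412.56m = 60229.6344m. Market value of debt D = 40593.6m × 84.17/100 = 34167.63312m.
Total capital V = 60229.6344 + 34167.63312 = 94397.26752.
Equity: weight = 60229.6344/94397.26752 = 0.6380; cost = 12.96%.
Bonds outstanding: weight = 34167.63312/94397.26752 = 0.3620; after-tax cost = 8.3% × (1 − 26%) = 6.1420%.
WACC = 0.6380 × 12.9600% + 0.3620 × 6.1420% = 10.4922%.

10.49%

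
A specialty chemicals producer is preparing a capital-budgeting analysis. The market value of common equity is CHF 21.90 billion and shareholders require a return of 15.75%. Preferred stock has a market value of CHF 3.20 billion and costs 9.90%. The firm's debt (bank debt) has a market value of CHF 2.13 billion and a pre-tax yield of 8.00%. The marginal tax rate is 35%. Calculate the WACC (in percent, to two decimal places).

Total capital V = 21.9 + 3.2 + 2.13 = 27.23.
Equity: weight = 21.9/27.23 = 0.8043; cost = 15.75%.
Preferred: weight = 3.2/27.23 = 0.1175; cost = 9.9%.
Bank debt: weight = 2.13/27.23 = 0.0782; after-tax cost = 8% × (1 − 35%) = 5.2000%.
WACC = 0.8043 × 15.7500% + 0.1175 × 9.9000% + 0.0782 × 5.2000% = 14.2373%.

14.24%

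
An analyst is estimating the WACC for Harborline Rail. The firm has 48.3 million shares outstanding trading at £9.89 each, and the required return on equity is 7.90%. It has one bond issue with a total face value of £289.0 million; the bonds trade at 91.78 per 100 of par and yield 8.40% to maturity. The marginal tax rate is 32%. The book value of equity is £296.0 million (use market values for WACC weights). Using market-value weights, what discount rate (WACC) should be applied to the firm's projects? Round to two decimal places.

7.12%

Market value of equity E = 9.89 × 48.3m = 477.687m. Market value of debt D = 289m × 91.78/100 = 265.2442m.
Total capital V = 477.687 + 265.2442 = 742.9312.
Equity: weight = 477.687/742.9312 = 0.6430; cost = 7.9%.
Bonds outstanding: weight = 265.2442/742.9312 = 0.3570; after-tax cost = 8.4% × (1 − 32%) = 5.7120%.
WACC = 0.6430 × 7.9000% + 0.3570 × 5.7120% = 7.1188%.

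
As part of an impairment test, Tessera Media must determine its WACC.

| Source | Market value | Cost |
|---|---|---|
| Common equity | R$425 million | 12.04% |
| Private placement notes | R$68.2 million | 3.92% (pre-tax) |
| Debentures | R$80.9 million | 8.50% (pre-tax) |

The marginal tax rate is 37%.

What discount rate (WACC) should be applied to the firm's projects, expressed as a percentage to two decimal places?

9.96%

Total capital V = 425 + 68.2 + 80.9 = 574.1.
Equity: weight = 425/574.1 = 0.7403; cost = 12.04%.
Private placement notes: weight = 68.2/574.1 = 0.1188; after-tax cost = 3.92% × (1 − 37%) = 2.4696%.
Debentures: weight = 80.9/574.1 = 0.1409; after-tax cost = 8.5% × (1 − 37%) = 5.3550%.
WACC = 0.7403 × 12.0400% + 0.1188 × 2.4696% + 0.1409 × 5.3550% = 9.9611%.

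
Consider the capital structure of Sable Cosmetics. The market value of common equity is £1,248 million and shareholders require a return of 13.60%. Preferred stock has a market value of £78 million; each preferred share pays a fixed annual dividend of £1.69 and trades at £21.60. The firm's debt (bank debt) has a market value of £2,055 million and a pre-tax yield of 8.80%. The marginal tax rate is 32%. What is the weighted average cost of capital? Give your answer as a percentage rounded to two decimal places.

Cost of preferred: Rp = 1.69 / 21.6 = 7.8241%.
Total capital V = 1248 + 78 + 2055 = 3381.
Equity: weight = 1248/3381 = 0.3691; cost = 13.6%.
Preferred: weight = 78/3381 = 0.0231; cost = 7.8241%.
Bank debt: weight = 2055/3381 = 0.6078; after-tax cost = 8.8% × (1 − 32%) = 5.9840%.
WACC = 0.3691 × 13.6000% + 0.0231 × 7.8241% + 0.6078 × 5.9840% = 8.8377%.

8.84%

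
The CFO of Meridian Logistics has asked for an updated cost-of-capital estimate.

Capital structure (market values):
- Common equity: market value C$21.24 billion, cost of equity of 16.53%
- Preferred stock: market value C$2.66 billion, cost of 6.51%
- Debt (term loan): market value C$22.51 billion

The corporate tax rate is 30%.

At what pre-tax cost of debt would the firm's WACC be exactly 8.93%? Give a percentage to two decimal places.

Total capital V = 21.24 + 2.66 + 22.51 = 46.41.
Equity weight = 21.24/46.41 = 0.4577.
Preferred weight = 2.66/46.41 = 0.0573.
Term loan weight = 22.51/46.41 = 0.4850.
Equity contribution = 0.4577 × 16.53% = 7.5651%.
Preferred contribution = 0.0573 × 6.51% = 0.3731%.
Remaining for debt = 8.93% − 7.9382% = 0.9918%.
Rd × (1 − 30%) × 0.4850 = 0.9918%  ⇒  Rd = 2.9211%.

2.92%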